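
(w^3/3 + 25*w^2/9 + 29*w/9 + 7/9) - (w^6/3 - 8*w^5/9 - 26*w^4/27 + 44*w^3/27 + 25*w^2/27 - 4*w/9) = -w^6/3 + 8*w^5/9 + 26*w^4/27 - 35*w^3/27 + 50*w^2/27 + 11*w/3 + 7/9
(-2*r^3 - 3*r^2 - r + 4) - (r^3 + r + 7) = -3*r^3 - 3*r^2 - 2*r - 3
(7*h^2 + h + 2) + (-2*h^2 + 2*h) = 5*h^2 + 3*h + 2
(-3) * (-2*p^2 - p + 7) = 6*p^2 + 3*p - 21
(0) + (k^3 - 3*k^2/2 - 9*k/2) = k^3 - 3*k^2/2 - 9*k/2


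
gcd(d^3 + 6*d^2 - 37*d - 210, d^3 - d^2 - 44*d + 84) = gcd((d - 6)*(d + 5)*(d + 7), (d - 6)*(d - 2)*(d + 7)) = d^2 + d - 42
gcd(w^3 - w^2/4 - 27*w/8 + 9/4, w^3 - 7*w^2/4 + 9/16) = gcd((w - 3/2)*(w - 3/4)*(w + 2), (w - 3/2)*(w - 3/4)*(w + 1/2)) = w^2 - 9*w/4 + 9/8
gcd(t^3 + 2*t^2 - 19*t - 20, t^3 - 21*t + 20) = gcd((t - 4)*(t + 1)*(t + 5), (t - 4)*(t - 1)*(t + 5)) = t^2 + t - 20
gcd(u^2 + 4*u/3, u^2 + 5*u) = u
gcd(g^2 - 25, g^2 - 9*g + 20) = g - 5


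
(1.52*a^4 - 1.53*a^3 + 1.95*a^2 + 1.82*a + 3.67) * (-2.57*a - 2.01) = -3.9064*a^5 + 0.8769*a^4 - 1.9362*a^3 - 8.5969*a^2 - 13.0901*a - 7.3767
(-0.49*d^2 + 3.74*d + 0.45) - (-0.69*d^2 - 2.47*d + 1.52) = 0.2*d^2 + 6.21*d - 1.07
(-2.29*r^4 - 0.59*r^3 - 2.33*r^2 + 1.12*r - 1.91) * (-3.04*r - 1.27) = 6.9616*r^5 + 4.7019*r^4 + 7.8325*r^3 - 0.4457*r^2 + 4.384*r + 2.4257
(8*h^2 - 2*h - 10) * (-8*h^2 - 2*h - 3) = -64*h^4 + 60*h^2 + 26*h + 30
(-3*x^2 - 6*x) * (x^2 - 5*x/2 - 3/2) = -3*x^4 + 3*x^3/2 + 39*x^2/2 + 9*x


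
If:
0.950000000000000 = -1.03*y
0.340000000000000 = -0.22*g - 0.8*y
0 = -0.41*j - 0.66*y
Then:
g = 1.81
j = 1.48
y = -0.92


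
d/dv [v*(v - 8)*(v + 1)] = 3*v^2 - 14*v - 8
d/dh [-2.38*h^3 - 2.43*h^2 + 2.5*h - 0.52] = -7.14*h^2 - 4.86*h + 2.5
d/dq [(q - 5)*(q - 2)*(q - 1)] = 3*q^2 - 16*q + 17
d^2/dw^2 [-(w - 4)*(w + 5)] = -2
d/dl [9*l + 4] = 9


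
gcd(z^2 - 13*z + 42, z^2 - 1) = 1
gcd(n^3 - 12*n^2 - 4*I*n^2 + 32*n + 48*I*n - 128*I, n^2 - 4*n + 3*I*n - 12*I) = n - 4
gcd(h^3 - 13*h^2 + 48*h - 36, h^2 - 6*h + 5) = h - 1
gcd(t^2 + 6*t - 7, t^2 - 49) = t + 7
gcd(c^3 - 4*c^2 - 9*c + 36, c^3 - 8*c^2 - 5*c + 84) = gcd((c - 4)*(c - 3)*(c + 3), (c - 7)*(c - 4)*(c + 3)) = c^2 - c - 12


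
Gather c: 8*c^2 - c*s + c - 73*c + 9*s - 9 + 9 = 8*c^2 + c*(-s - 72) + 9*s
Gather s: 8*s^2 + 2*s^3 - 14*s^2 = 2*s^3 - 6*s^2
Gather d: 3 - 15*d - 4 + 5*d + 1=-10*d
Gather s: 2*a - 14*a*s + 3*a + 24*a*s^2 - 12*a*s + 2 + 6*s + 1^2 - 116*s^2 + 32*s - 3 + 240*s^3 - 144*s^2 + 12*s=5*a + 240*s^3 + s^2*(24*a - 260) + s*(50 - 26*a)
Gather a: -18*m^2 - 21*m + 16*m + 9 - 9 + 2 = -18*m^2 - 5*m + 2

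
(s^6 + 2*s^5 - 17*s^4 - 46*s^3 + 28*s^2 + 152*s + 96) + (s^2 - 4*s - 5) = s^6 + 2*s^5 - 17*s^4 - 46*s^3 + 29*s^2 + 148*s + 91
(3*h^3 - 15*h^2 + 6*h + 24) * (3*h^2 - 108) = 9*h^5 - 45*h^4 - 306*h^3 + 1692*h^2 - 648*h - 2592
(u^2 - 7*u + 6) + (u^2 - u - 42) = 2*u^2 - 8*u - 36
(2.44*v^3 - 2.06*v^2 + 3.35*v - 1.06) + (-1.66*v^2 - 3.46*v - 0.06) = 2.44*v^3 - 3.72*v^2 - 0.11*v - 1.12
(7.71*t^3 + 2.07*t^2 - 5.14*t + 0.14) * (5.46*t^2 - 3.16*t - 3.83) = 42.0966*t^5 - 13.0614*t^4 - 64.1349*t^3 + 9.0787*t^2 + 19.2438*t - 0.5362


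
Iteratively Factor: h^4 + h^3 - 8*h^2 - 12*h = (h - 3)*(h^3 + 4*h^2 + 4*h) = (h - 3)*(h + 2)*(h^2 + 2*h) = (h - 3)*(h + 2)^2*(h)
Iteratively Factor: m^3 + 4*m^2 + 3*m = (m)*(m^2 + 4*m + 3) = m*(m + 3)*(m + 1)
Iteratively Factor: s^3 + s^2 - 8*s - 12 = (s + 2)*(s^2 - s - 6) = (s - 3)*(s + 2)*(s + 2)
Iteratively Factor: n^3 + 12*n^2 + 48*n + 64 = (n + 4)*(n^2 + 8*n + 16) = (n + 4)^2*(n + 4)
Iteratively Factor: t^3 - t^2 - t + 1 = (t - 1)*(t^2 - 1) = (t - 1)*(t + 1)*(t - 1)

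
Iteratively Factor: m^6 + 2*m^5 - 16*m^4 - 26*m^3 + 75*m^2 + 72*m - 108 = (m + 3)*(m^5 - m^4 - 13*m^3 + 13*m^2 + 36*m - 36) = (m - 2)*(m + 3)*(m^4 + m^3 - 11*m^2 - 9*m + 18) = (m - 2)*(m + 2)*(m + 3)*(m^3 - m^2 - 9*m + 9) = (m - 2)*(m + 2)*(m + 3)^2*(m^2 - 4*m + 3) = (m - 2)*(m - 1)*(m + 2)*(m + 3)^2*(m - 3)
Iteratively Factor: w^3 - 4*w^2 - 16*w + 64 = (w - 4)*(w^2 - 16) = (w - 4)*(w + 4)*(w - 4)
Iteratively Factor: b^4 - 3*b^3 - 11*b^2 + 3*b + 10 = (b + 1)*(b^3 - 4*b^2 - 7*b + 10) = (b + 1)*(b + 2)*(b^2 - 6*b + 5) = (b - 5)*(b + 1)*(b + 2)*(b - 1)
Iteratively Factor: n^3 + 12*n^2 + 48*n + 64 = (n + 4)*(n^2 + 8*n + 16) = (n + 4)^2*(n + 4)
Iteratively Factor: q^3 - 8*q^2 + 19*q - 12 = (q - 3)*(q^2 - 5*q + 4) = (q - 4)*(q - 3)*(q - 1)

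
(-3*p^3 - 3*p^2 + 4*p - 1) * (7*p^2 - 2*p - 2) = -21*p^5 - 15*p^4 + 40*p^3 - 9*p^2 - 6*p + 2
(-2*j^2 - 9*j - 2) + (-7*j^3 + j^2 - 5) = -7*j^3 - j^2 - 9*j - 7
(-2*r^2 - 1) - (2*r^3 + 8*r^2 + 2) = -2*r^3 - 10*r^2 - 3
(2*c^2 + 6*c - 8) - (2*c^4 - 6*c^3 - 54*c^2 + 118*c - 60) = -2*c^4 + 6*c^3 + 56*c^2 - 112*c + 52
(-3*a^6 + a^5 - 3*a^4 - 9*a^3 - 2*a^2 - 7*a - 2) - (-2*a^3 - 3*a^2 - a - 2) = -3*a^6 + a^5 - 3*a^4 - 7*a^3 + a^2 - 6*a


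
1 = 1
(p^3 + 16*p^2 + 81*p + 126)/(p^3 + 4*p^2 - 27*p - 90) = (p + 7)/(p - 5)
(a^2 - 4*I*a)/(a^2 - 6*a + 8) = a*(a - 4*I)/(a^2 - 6*a + 8)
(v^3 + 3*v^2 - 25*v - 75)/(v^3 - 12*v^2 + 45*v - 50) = (v^2 + 8*v + 15)/(v^2 - 7*v + 10)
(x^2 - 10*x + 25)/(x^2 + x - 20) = (x^2 - 10*x + 25)/(x^2 + x - 20)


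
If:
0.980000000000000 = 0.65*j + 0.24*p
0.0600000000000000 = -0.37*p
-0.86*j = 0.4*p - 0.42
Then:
No Solution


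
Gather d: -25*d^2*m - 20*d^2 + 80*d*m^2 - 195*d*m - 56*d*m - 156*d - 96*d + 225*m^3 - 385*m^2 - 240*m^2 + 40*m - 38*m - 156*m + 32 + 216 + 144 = d^2*(-25*m - 20) + d*(80*m^2 - 251*m - 252) + 225*m^3 - 625*m^2 - 154*m + 392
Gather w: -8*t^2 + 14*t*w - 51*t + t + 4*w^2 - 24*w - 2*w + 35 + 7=-8*t^2 - 50*t + 4*w^2 + w*(14*t - 26) + 42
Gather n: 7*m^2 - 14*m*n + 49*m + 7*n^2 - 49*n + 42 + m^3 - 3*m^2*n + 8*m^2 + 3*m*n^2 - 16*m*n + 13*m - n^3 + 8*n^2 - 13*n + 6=m^3 + 15*m^2 + 62*m - n^3 + n^2*(3*m + 15) + n*(-3*m^2 - 30*m - 62) + 48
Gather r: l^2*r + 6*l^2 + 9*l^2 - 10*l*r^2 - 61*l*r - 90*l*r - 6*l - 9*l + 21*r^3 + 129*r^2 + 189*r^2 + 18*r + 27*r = 15*l^2 - 15*l + 21*r^3 + r^2*(318 - 10*l) + r*(l^2 - 151*l + 45)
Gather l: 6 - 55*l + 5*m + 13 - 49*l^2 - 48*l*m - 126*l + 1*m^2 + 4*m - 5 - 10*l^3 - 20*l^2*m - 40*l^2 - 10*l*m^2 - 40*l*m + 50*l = -10*l^3 + l^2*(-20*m - 89) + l*(-10*m^2 - 88*m - 131) + m^2 + 9*m + 14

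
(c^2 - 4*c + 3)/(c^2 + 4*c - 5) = (c - 3)/(c + 5)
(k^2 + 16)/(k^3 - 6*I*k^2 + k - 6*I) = (k^2 + 16)/(k^3 - 6*I*k^2 + k - 6*I)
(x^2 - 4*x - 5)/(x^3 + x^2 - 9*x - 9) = (x - 5)/(x^2 - 9)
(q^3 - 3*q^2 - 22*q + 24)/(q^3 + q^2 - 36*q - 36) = (q^2 + 3*q - 4)/(q^2 + 7*q + 6)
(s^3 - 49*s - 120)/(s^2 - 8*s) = s + 8 + 15/s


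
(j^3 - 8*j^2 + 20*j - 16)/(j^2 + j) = (j^3 - 8*j^2 + 20*j - 16)/(j*(j + 1))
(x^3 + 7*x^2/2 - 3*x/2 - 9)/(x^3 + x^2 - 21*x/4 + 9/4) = 2*(x + 2)/(2*x - 1)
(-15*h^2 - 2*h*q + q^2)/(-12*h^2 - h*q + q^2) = (-5*h + q)/(-4*h + q)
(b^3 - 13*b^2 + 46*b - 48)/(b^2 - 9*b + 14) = (b^2 - 11*b + 24)/(b - 7)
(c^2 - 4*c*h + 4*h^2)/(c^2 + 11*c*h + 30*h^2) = (c^2 - 4*c*h + 4*h^2)/(c^2 + 11*c*h + 30*h^2)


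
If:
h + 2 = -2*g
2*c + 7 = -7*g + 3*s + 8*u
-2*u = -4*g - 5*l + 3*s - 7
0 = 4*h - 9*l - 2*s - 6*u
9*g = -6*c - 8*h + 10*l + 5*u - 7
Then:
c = 79*u/1504 - 31/1504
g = 411*u/752 - 523/752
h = -411*u/376 - 229/376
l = -40*u/47 - 20/47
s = 131/188 - 255*u/188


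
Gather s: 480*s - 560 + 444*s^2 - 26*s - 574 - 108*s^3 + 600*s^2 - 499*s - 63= -108*s^3 + 1044*s^2 - 45*s - 1197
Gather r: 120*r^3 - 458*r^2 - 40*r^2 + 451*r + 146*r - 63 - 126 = 120*r^3 - 498*r^2 + 597*r - 189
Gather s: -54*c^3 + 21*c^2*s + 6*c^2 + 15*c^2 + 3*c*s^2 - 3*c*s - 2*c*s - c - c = -54*c^3 + 21*c^2 + 3*c*s^2 - 2*c + s*(21*c^2 - 5*c)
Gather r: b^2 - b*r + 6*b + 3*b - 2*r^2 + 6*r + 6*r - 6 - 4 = b^2 + 9*b - 2*r^2 + r*(12 - b) - 10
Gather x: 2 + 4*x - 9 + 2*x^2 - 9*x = 2*x^2 - 5*x - 7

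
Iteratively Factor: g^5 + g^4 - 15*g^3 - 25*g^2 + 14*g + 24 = (g + 2)*(g^4 - g^3 - 13*g^2 + g + 12) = (g - 4)*(g + 2)*(g^3 + 3*g^2 - g - 3) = (g - 4)*(g + 2)*(g + 3)*(g^2 - 1) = (g - 4)*(g + 1)*(g + 2)*(g + 3)*(g - 1)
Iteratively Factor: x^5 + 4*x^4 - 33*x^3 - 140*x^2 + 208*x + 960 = (x + 4)*(x^4 - 33*x^2 - 8*x + 240) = (x + 4)^2*(x^3 - 4*x^2 - 17*x + 60) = (x - 5)*(x + 4)^2*(x^2 + x - 12) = (x - 5)*(x + 4)^3*(x - 3)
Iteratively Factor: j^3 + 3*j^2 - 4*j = (j)*(j^2 + 3*j - 4) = j*(j + 4)*(j - 1)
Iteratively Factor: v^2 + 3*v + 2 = (v + 1)*(v + 2)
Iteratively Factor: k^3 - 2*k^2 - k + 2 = (k - 2)*(k^2 - 1) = (k - 2)*(k - 1)*(k + 1)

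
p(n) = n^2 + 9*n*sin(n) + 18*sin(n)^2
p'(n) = 9*n*cos(n) + 2*n + 36*sin(n)*cos(n) + 9*sin(n)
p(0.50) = 6.54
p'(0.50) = 24.41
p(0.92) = 18.83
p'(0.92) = 31.37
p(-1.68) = 35.64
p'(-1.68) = -6.76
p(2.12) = 33.86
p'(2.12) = -14.07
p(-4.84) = -2.07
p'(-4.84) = -1.75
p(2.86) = 16.72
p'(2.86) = -26.12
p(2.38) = 29.02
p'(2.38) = -22.51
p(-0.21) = 1.22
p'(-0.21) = -11.48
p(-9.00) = 117.44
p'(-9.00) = 65.61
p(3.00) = 13.17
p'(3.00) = -24.49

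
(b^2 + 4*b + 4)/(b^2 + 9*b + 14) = (b + 2)/(b + 7)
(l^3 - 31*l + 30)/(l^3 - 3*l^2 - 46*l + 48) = (l - 5)/(l - 8)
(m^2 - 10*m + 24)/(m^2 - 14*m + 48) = (m - 4)/(m - 8)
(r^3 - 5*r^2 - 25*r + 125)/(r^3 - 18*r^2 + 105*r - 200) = (r + 5)/(r - 8)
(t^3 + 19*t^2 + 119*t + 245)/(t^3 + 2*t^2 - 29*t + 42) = (t^2 + 12*t + 35)/(t^2 - 5*t + 6)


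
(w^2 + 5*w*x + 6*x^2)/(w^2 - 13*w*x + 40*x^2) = (w^2 + 5*w*x + 6*x^2)/(w^2 - 13*w*x + 40*x^2)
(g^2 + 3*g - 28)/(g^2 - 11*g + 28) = (g + 7)/(g - 7)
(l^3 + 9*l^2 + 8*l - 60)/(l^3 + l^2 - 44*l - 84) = (l^2 + 3*l - 10)/(l^2 - 5*l - 14)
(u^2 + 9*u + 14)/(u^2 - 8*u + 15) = (u^2 + 9*u + 14)/(u^2 - 8*u + 15)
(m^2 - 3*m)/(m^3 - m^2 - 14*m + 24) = m/(m^2 + 2*m - 8)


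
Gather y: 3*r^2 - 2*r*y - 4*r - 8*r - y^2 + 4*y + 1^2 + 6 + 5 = 3*r^2 - 12*r - y^2 + y*(4 - 2*r) + 12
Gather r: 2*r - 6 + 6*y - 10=2*r + 6*y - 16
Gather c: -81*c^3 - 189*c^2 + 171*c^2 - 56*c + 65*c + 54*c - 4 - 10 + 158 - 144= -81*c^3 - 18*c^2 + 63*c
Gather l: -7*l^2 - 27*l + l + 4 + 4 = -7*l^2 - 26*l + 8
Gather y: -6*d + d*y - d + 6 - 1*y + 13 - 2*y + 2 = -7*d + y*(d - 3) + 21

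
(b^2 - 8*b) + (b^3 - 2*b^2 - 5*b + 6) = b^3 - b^2 - 13*b + 6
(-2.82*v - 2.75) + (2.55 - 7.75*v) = -10.57*v - 0.2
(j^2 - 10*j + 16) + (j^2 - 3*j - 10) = 2*j^2 - 13*j + 6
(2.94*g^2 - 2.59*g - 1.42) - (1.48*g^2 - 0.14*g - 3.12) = 1.46*g^2 - 2.45*g + 1.7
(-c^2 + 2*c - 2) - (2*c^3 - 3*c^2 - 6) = -2*c^3 + 2*c^2 + 2*c + 4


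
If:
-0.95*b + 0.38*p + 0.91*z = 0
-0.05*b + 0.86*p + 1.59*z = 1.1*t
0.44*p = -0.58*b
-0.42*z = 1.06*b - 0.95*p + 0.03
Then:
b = -0.01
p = 0.01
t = -0.01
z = -0.02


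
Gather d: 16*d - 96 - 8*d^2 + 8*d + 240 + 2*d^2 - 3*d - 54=-6*d^2 + 21*d + 90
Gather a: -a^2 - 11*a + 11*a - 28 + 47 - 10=9 - a^2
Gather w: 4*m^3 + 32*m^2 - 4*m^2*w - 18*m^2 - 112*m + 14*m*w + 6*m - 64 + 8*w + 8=4*m^3 + 14*m^2 - 106*m + w*(-4*m^2 + 14*m + 8) - 56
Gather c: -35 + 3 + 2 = -30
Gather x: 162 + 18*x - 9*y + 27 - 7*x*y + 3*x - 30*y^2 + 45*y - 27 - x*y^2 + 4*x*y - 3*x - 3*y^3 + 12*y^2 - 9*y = x*(-y^2 - 3*y + 18) - 3*y^3 - 18*y^2 + 27*y + 162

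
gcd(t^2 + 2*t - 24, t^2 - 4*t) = t - 4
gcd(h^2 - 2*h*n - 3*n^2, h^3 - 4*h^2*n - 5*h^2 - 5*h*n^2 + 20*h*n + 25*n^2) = h + n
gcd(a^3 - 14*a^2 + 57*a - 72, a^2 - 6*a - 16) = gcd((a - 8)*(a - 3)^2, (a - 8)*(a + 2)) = a - 8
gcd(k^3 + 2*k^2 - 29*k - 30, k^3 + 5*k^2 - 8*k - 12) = k^2 + 7*k + 6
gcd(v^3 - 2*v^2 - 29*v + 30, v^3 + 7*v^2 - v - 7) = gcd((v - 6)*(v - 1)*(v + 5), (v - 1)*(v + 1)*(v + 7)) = v - 1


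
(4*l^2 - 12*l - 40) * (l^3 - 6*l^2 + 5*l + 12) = 4*l^5 - 36*l^4 + 52*l^3 + 228*l^2 - 344*l - 480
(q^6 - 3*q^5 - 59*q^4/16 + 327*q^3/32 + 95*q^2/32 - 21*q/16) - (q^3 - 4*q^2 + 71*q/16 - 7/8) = q^6 - 3*q^5 - 59*q^4/16 + 295*q^3/32 + 223*q^2/32 - 23*q/4 + 7/8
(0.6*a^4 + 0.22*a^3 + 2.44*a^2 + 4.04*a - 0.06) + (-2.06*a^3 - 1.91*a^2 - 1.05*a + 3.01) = 0.6*a^4 - 1.84*a^3 + 0.53*a^2 + 2.99*a + 2.95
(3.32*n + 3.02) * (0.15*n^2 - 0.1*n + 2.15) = 0.498*n^3 + 0.121*n^2 + 6.836*n + 6.493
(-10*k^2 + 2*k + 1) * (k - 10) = -10*k^3 + 102*k^2 - 19*k - 10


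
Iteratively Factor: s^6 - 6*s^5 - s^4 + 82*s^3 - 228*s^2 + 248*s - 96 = (s - 2)*(s^5 - 4*s^4 - 9*s^3 + 64*s^2 - 100*s + 48) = (s - 2)^2*(s^4 - 2*s^3 - 13*s^2 + 38*s - 24) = (s - 2)^2*(s - 1)*(s^3 - s^2 - 14*s + 24) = (s - 3)*(s - 2)^2*(s - 1)*(s^2 + 2*s - 8) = (s - 3)*(s - 2)^3*(s - 1)*(s + 4)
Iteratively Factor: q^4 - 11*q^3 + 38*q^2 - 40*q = (q - 4)*(q^3 - 7*q^2 + 10*q) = (q - 5)*(q - 4)*(q^2 - 2*q) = q*(q - 5)*(q - 4)*(q - 2)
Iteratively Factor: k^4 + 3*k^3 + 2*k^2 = (k + 2)*(k^3 + k^2) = (k + 1)*(k + 2)*(k^2) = k*(k + 1)*(k + 2)*(k)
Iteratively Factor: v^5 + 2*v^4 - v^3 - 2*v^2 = (v)*(v^4 + 2*v^3 - v^2 - 2*v) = v*(v - 1)*(v^3 + 3*v^2 + 2*v) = v*(v - 1)*(v + 2)*(v^2 + v) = v*(v - 1)*(v + 1)*(v + 2)*(v)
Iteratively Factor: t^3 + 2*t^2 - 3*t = (t)*(t^2 + 2*t - 3) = t*(t + 3)*(t - 1)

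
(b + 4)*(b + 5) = b^2 + 9*b + 20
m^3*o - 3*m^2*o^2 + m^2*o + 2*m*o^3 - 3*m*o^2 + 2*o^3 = (m - 2*o)*(m - o)*(m*o + o)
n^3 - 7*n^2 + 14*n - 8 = (n - 4)*(n - 2)*(n - 1)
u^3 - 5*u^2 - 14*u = u*(u - 7)*(u + 2)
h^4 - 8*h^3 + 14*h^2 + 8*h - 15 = (h - 5)*(h - 3)*(h - 1)*(h + 1)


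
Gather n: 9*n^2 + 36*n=9*n^2 + 36*n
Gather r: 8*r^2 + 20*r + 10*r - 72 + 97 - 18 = 8*r^2 + 30*r + 7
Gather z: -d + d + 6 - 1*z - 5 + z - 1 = 0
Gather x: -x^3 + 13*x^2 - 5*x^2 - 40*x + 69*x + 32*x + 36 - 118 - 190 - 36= -x^3 + 8*x^2 + 61*x - 308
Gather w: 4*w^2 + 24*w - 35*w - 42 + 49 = 4*w^2 - 11*w + 7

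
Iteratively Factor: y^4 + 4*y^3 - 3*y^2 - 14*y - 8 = (y + 1)*(y^3 + 3*y^2 - 6*y - 8) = (y - 2)*(y + 1)*(y^2 + 5*y + 4) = (y - 2)*(y + 1)*(y + 4)*(y + 1)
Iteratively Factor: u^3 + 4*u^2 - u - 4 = (u + 1)*(u^2 + 3*u - 4) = (u - 1)*(u + 1)*(u + 4)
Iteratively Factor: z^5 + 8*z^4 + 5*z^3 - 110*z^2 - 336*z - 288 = (z + 4)*(z^4 + 4*z^3 - 11*z^2 - 66*z - 72) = (z + 3)*(z + 4)*(z^3 + z^2 - 14*z - 24) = (z - 4)*(z + 3)*(z + 4)*(z^2 + 5*z + 6) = (z - 4)*(z + 2)*(z + 3)*(z + 4)*(z + 3)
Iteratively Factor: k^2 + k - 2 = (k - 1)*(k + 2)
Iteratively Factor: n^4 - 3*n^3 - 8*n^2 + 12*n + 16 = (n - 4)*(n^3 + n^2 - 4*n - 4) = (n - 4)*(n + 2)*(n^2 - n - 2) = (n - 4)*(n - 2)*(n + 2)*(n + 1)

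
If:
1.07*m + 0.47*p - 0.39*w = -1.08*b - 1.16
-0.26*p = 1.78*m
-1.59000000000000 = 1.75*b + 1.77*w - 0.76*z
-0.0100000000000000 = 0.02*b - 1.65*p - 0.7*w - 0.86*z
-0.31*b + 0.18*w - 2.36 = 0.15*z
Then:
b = -3.59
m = -0.92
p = 6.29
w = -1.90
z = -10.60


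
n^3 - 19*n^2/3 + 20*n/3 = n*(n - 5)*(n - 4/3)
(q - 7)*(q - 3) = q^2 - 10*q + 21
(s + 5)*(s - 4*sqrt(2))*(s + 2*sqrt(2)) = s^3 - 2*sqrt(2)*s^2 + 5*s^2 - 16*s - 10*sqrt(2)*s - 80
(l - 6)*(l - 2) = l^2 - 8*l + 12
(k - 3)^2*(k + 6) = k^3 - 27*k + 54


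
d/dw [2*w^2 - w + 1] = 4*w - 1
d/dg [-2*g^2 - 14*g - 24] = -4*g - 14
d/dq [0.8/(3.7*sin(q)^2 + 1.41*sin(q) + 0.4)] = -(5.92*sin(q) + 1.128)*cos(q)/(3.7*sin(q)^2 + 1.41*sin(q) + 0.4)^2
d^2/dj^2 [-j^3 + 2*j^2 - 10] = 4 - 6*j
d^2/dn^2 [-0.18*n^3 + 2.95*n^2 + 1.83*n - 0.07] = 5.9 - 1.08*n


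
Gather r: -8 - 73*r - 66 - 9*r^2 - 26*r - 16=-9*r^2 - 99*r - 90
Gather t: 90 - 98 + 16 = 8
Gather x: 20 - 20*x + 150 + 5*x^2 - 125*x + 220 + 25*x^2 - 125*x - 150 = 30*x^2 - 270*x + 240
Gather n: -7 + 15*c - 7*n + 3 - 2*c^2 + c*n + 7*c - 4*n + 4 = -2*c^2 + 22*c + n*(c - 11)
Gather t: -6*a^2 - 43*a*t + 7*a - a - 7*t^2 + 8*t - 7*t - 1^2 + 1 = -6*a^2 + 6*a - 7*t^2 + t*(1 - 43*a)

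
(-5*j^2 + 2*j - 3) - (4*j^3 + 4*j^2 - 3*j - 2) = -4*j^3 - 9*j^2 + 5*j - 1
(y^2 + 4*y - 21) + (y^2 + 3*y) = 2*y^2 + 7*y - 21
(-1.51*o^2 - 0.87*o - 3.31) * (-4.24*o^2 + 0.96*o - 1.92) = 6.4024*o^4 + 2.2392*o^3 + 16.0984*o^2 - 1.5072*o + 6.3552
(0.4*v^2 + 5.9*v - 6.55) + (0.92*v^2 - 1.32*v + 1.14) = 1.32*v^2 + 4.58*v - 5.41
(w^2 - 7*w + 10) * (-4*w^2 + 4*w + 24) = -4*w^4 + 32*w^3 - 44*w^2 - 128*w + 240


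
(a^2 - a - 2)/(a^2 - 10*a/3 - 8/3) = 3*(-a^2 + a + 2)/(-3*a^2 + 10*a + 8)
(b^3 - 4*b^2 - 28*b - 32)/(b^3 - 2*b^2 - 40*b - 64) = (b + 2)/(b + 4)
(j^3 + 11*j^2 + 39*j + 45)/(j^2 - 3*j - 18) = (j^2 + 8*j + 15)/(j - 6)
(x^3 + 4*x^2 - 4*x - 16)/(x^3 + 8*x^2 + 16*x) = (x^2 - 4)/(x*(x + 4))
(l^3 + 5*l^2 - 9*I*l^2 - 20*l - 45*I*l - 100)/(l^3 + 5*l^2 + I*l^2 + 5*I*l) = (l^2 - 9*I*l - 20)/(l*(l + I))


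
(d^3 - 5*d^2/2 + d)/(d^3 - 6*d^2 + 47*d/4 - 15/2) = 2*d*(2*d - 1)/(4*d^2 - 16*d + 15)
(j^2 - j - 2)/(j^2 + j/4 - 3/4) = 4*(j - 2)/(4*j - 3)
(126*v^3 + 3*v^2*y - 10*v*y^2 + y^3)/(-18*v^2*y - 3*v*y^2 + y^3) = (-7*v + y)/y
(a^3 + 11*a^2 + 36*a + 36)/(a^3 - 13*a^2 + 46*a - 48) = (a^3 + 11*a^2 + 36*a + 36)/(a^3 - 13*a^2 + 46*a - 48)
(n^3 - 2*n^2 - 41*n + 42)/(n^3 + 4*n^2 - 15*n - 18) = (n^2 - 8*n + 7)/(n^2 - 2*n - 3)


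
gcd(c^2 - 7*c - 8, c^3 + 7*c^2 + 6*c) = c + 1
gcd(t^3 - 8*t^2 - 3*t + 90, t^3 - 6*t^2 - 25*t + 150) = t^2 - 11*t + 30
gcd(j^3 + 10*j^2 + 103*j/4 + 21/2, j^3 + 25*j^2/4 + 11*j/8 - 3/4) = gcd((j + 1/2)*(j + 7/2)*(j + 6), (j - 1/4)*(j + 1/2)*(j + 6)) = j^2 + 13*j/2 + 3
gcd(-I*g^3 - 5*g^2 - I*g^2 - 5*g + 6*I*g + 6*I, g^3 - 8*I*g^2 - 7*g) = 1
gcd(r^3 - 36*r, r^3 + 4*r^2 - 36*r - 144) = r^2 - 36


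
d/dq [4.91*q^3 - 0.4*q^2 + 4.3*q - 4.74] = 14.73*q^2 - 0.8*q + 4.3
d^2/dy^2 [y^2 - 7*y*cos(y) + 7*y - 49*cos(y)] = 7*y*cos(y) + 14*sin(y) + 49*cos(y) + 2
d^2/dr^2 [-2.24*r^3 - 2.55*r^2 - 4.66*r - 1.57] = -13.44*r - 5.1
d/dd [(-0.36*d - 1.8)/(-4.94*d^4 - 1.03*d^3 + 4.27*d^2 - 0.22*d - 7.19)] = (-5.3352*d^4 - 36.3096*d^3 - 4.0248*d^2 + 15.372*d + 2.1924)/(24.4036*d^8 + 10.1764*d^7 - 41.1267*d^6 - 6.6226*d^5 + 89.7233*d^4 + 12.9326*d^3 - 61.3542*d^2 + 3.1636*d + 51.6961)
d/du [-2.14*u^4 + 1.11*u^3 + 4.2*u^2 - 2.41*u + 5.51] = -8.56*u^3 + 3.33*u^2 + 8.4*u - 2.41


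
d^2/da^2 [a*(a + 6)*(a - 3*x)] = 6*a - 6*x + 12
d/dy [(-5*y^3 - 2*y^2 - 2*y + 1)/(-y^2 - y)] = (5*y^4 + 10*y^3 + 2*y + 1)/(y^2*(y^2 + 2*y + 1))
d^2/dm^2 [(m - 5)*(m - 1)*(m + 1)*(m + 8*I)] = 12*m^2 + m*(-30 + 48*I) - 2 - 80*I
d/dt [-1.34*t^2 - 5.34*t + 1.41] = -2.68*t - 5.34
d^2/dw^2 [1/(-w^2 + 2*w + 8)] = 2*(-w^2 + 2*w + 4*(w - 1)^2 + 8)/(-w^2 + 2*w + 8)^3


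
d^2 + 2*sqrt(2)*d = d*(d + 2*sqrt(2))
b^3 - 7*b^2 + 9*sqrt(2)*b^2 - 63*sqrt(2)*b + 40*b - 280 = (b - 7)*(b + 4*sqrt(2))*(b + 5*sqrt(2))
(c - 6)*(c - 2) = c^2 - 8*c + 12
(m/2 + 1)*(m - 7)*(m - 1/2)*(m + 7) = m^4/2 + 3*m^3/4 - 25*m^2 - 147*m/4 + 49/2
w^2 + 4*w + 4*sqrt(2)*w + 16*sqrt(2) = (w + 4)*(w + 4*sqrt(2))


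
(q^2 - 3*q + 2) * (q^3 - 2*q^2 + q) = q^5 - 5*q^4 + 9*q^3 - 7*q^2 + 2*q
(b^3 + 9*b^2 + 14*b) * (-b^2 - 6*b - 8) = -b^5 - 15*b^4 - 76*b^3 - 156*b^2 - 112*b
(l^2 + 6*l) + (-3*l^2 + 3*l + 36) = -2*l^2 + 9*l + 36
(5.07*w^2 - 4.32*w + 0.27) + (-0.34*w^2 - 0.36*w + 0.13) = 4.73*w^2 - 4.68*w + 0.4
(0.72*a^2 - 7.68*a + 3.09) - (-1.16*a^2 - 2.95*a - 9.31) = 1.88*a^2 - 4.73*a + 12.4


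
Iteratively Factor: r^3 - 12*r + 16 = (r - 2)*(r^2 + 2*r - 8) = (r - 2)^2*(r + 4)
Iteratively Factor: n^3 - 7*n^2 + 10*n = (n - 2)*(n^2 - 5*n) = n*(n - 2)*(n - 5)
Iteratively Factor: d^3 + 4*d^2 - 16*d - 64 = (d + 4)*(d^2 - 16) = (d + 4)^2*(d - 4)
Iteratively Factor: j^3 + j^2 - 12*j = (j - 3)*(j^2 + 4*j) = j*(j - 3)*(j + 4)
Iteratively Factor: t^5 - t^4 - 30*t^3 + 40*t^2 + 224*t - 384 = (t + 4)*(t^4 - 5*t^3 - 10*t^2 + 80*t - 96) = (t + 4)^2*(t^3 - 9*t^2 + 26*t - 24) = (t - 2)*(t + 4)^2*(t^2 - 7*t + 12) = (t - 3)*(t - 2)*(t + 4)^2*(t - 4)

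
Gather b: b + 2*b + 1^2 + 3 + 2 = 3*b + 6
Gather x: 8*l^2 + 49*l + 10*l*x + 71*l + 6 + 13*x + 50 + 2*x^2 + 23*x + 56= 8*l^2 + 120*l + 2*x^2 + x*(10*l + 36) + 112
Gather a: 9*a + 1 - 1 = 9*a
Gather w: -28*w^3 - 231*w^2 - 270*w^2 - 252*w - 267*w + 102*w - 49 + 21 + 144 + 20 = -28*w^3 - 501*w^2 - 417*w + 136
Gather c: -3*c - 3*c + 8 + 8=16 - 6*c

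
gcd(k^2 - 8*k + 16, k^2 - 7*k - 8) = 1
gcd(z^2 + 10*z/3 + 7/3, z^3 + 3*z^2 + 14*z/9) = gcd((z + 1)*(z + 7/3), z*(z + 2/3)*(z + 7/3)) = z + 7/3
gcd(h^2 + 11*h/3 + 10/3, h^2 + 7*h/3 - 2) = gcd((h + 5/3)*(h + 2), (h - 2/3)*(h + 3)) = 1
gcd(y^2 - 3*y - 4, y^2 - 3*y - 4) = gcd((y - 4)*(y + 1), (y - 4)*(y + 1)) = y^2 - 3*y - 4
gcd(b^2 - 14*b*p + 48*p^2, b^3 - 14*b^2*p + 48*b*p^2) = b^2 - 14*b*p + 48*p^2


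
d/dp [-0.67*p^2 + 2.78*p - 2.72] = 2.78 - 1.34*p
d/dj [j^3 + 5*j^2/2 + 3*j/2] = 3*j^2 + 5*j + 3/2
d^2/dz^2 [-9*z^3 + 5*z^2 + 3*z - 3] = 10 - 54*z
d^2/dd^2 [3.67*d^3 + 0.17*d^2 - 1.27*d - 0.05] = 22.02*d + 0.34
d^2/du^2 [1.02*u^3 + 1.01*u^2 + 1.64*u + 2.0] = 6.12*u + 2.02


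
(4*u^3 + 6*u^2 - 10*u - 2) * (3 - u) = -4*u^4 + 6*u^3 + 28*u^2 - 28*u - 6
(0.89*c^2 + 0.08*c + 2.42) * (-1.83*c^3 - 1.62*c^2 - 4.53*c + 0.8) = -1.6287*c^5 - 1.5882*c^4 - 8.5899*c^3 - 3.5708*c^2 - 10.8986*c + 1.936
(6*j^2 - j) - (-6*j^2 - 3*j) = 12*j^2 + 2*j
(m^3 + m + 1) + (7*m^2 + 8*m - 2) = m^3 + 7*m^2 + 9*m - 1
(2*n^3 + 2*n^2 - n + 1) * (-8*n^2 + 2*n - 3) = -16*n^5 - 12*n^4 + 6*n^3 - 16*n^2 + 5*n - 3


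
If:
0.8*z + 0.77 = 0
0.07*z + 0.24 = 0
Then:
No Solution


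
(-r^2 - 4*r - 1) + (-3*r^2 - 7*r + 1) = -4*r^2 - 11*r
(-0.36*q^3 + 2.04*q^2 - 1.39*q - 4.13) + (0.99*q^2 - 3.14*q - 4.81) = -0.36*q^3 + 3.03*q^2 - 4.53*q - 8.94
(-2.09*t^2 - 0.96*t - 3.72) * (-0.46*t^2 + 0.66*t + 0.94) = 0.9614*t^4 - 0.9378*t^3 - 0.887*t^2 - 3.3576*t - 3.4968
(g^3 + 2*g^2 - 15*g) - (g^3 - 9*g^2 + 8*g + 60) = 11*g^2 - 23*g - 60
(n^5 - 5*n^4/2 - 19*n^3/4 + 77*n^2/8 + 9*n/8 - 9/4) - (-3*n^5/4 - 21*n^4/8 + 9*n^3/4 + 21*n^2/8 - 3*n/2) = 7*n^5/4 + n^4/8 - 7*n^3 + 7*n^2 + 21*n/8 - 9/4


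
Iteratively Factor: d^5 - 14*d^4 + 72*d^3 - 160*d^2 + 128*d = (d - 2)*(d^4 - 12*d^3 + 48*d^2 - 64*d) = (d - 4)*(d - 2)*(d^3 - 8*d^2 + 16*d) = (d - 4)^2*(d - 2)*(d^2 - 4*d) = d*(d - 4)^2*(d - 2)*(d - 4)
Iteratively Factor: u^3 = (u)*(u^2) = u^2*(u)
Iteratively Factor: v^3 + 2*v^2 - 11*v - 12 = (v + 4)*(v^2 - 2*v - 3) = (v - 3)*(v + 4)*(v + 1)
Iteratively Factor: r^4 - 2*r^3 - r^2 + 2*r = (r + 1)*(r^3 - 3*r^2 + 2*r) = r*(r + 1)*(r^2 - 3*r + 2) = r*(r - 1)*(r + 1)*(r - 2)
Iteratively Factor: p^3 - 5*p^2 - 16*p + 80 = (p - 5)*(p^2 - 16) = (p - 5)*(p - 4)*(p + 4)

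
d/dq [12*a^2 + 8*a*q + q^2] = 8*a + 2*q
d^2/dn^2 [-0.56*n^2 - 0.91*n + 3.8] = -1.12000000000000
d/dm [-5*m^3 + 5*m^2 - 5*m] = -15*m^2 + 10*m - 5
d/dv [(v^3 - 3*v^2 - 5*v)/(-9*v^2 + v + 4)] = (-9*v^4 + 2*v^3 - 36*v^2 - 24*v - 20)/(81*v^4 - 18*v^3 - 71*v^2 + 8*v + 16)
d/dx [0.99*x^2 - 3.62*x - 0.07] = 1.98*x - 3.62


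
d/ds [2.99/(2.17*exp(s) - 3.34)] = -6.4883*exp(s)/(2.17*exp(s) - 3.34)^2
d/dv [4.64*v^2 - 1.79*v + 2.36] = 9.28*v - 1.79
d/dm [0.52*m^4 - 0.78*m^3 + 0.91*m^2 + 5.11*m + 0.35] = 2.08*m^3 - 2.34*m^2 + 1.82*m + 5.11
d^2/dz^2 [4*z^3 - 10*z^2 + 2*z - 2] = 24*z - 20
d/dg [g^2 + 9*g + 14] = 2*g + 9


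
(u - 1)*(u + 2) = u^2 + u - 2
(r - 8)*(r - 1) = r^2 - 9*r + 8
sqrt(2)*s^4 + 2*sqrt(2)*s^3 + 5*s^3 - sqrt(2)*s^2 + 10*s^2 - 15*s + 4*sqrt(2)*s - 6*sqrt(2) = (s - 1)*(s + 3)*(s + 2*sqrt(2))*(sqrt(2)*s + 1)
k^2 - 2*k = k*(k - 2)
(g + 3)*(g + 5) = g^2 + 8*g + 15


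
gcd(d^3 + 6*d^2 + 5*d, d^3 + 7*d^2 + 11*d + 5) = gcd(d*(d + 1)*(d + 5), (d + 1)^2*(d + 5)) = d^2 + 6*d + 5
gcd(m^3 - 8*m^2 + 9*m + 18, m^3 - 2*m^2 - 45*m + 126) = m^2 - 9*m + 18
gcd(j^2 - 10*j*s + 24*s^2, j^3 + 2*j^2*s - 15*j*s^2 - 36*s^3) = -j + 4*s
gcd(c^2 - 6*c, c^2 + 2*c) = c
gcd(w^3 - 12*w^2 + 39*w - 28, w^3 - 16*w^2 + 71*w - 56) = w^2 - 8*w + 7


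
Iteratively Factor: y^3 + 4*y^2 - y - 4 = (y + 4)*(y^2 - 1) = (y + 1)*(y + 4)*(y - 1)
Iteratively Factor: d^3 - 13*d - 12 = (d - 4)*(d^2 + 4*d + 3) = (d - 4)*(d + 1)*(d + 3)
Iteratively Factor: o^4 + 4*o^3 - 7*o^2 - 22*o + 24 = (o + 3)*(o^3 + o^2 - 10*o + 8) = (o - 2)*(o + 3)*(o^2 + 3*o - 4) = (o - 2)*(o + 3)*(o + 4)*(o - 1)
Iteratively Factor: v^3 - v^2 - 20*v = (v + 4)*(v^2 - 5*v) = (v - 5)*(v + 4)*(v)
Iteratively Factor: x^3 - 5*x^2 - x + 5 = (x - 5)*(x^2 - 1) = (x - 5)*(x - 1)*(x + 1)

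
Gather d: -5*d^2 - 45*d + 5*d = -5*d^2 - 40*d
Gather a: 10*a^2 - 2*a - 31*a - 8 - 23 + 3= 10*a^2 - 33*a - 28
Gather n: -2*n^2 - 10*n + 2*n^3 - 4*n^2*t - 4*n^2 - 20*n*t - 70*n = 2*n^3 + n^2*(-4*t - 6) + n*(-20*t - 80)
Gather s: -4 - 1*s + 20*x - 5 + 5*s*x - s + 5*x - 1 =s*(5*x - 2) + 25*x - 10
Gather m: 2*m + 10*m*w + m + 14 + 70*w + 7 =m*(10*w + 3) + 70*w + 21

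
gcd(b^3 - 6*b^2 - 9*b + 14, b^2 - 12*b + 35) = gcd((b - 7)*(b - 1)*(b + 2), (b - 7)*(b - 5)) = b - 7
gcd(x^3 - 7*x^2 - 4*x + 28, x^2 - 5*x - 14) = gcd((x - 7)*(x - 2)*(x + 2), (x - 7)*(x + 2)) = x^2 - 5*x - 14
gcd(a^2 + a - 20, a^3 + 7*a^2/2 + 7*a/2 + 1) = 1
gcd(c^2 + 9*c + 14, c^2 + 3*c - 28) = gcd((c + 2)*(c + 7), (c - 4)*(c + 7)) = c + 7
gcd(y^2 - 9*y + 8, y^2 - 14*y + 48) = y - 8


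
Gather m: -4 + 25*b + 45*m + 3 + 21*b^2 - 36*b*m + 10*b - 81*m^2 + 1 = 21*b^2 + 35*b - 81*m^2 + m*(45 - 36*b)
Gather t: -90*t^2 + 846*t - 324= -90*t^2 + 846*t - 324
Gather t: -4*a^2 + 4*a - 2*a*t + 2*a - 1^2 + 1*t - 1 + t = -4*a^2 + 6*a + t*(2 - 2*a) - 2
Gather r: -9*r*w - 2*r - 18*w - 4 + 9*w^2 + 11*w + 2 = r*(-9*w - 2) + 9*w^2 - 7*w - 2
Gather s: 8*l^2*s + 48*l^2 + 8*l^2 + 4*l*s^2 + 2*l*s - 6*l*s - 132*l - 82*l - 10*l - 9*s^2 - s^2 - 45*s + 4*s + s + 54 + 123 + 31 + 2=56*l^2 - 224*l + s^2*(4*l - 10) + s*(8*l^2 - 4*l - 40) + 210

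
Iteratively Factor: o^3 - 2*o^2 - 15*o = (o)*(o^2 - 2*o - 15) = o*(o + 3)*(o - 5)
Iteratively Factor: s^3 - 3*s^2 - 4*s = (s - 4)*(s^2 + s) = (s - 4)*(s + 1)*(s)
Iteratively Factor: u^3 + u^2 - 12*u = (u)*(u^2 + u - 12) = u*(u - 3)*(u + 4)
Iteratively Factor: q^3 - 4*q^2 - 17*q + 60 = (q + 4)*(q^2 - 8*q + 15) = (q - 5)*(q + 4)*(q - 3)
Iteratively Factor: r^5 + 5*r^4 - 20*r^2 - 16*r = (r + 1)*(r^4 + 4*r^3 - 4*r^2 - 16*r) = (r - 2)*(r + 1)*(r^3 + 6*r^2 + 8*r) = r*(r - 2)*(r + 1)*(r^2 + 6*r + 8) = r*(r - 2)*(r + 1)*(r + 2)*(r + 4)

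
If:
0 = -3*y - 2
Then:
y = -2/3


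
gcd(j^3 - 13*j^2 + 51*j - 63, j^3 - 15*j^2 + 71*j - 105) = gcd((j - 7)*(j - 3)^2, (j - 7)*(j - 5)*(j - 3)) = j^2 - 10*j + 21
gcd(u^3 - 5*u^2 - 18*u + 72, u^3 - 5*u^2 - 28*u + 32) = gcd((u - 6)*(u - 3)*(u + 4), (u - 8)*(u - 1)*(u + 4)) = u + 4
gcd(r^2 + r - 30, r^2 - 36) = r + 6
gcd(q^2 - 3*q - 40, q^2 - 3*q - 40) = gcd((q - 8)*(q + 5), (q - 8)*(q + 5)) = q^2 - 3*q - 40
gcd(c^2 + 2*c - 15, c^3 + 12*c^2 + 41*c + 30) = c + 5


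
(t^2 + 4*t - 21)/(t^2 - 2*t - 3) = (t + 7)/(t + 1)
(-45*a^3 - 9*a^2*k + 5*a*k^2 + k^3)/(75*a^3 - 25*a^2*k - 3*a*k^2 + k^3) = (-3*a - k)/(5*a - k)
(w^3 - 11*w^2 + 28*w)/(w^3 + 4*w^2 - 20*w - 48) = w*(w - 7)/(w^2 + 8*w + 12)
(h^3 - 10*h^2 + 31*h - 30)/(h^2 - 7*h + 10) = h - 3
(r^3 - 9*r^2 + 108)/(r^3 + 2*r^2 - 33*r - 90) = (r - 6)/(r + 5)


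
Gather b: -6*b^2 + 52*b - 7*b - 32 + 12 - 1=-6*b^2 + 45*b - 21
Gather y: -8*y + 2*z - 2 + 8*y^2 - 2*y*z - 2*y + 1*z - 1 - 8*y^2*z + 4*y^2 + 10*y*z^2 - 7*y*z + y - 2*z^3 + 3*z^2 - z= y^2*(12 - 8*z) + y*(10*z^2 - 9*z - 9) - 2*z^3 + 3*z^2 + 2*z - 3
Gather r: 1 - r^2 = 1 - r^2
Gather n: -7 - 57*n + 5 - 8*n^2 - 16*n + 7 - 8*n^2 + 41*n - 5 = -16*n^2 - 32*n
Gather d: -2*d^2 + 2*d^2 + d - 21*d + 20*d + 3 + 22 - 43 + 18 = 0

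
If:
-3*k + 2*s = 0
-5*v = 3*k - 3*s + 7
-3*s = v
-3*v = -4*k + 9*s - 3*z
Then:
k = 7/24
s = 7/16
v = -21/16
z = -7/18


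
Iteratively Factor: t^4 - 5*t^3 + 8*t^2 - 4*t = (t - 1)*(t^3 - 4*t^2 + 4*t) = (t - 2)*(t - 1)*(t^2 - 2*t) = t*(t - 2)*(t - 1)*(t - 2)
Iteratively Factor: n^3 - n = (n - 1)*(n^2 + n) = (n - 1)*(n + 1)*(n)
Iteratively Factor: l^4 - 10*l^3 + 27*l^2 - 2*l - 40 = (l - 5)*(l^3 - 5*l^2 + 2*l + 8) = (l - 5)*(l - 4)*(l^2 - l - 2) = (l - 5)*(l - 4)*(l - 2)*(l + 1)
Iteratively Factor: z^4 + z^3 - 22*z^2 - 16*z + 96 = (z + 3)*(z^3 - 2*z^2 - 16*z + 32) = (z + 3)*(z + 4)*(z^2 - 6*z + 8) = (z - 4)*(z + 3)*(z + 4)*(z - 2)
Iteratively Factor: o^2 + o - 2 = (o + 2)*(o - 1)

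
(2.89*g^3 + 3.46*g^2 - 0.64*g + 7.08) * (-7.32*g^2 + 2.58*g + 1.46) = -21.1548*g^5 - 17.871*g^4 + 17.831*g^3 - 48.4252*g^2 + 17.332*g + 10.3368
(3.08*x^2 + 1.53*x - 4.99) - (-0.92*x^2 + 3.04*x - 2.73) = 4.0*x^2 - 1.51*x - 2.26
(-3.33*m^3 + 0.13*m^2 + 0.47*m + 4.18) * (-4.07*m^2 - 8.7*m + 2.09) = 13.5531*m^5 + 28.4419*m^4 - 10.0036*m^3 - 20.8299*m^2 - 35.3837*m + 8.7362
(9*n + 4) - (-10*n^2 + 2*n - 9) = 10*n^2 + 7*n + 13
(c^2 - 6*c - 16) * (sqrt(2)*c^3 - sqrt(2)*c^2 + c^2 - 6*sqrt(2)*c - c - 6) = sqrt(2)*c^5 - 7*sqrt(2)*c^4 + c^4 - 16*sqrt(2)*c^3 - 7*c^3 - 16*c^2 + 52*sqrt(2)*c^2 + 52*c + 96*sqrt(2)*c + 96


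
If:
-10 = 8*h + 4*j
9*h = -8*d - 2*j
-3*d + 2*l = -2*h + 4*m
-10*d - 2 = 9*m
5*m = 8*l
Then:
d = 235/283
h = -93/283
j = -1043/566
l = -405/566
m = -324/283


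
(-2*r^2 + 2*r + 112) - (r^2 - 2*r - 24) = -3*r^2 + 4*r + 136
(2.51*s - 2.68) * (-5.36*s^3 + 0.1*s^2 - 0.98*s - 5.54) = -13.4536*s^4 + 14.6158*s^3 - 2.7278*s^2 - 11.279*s + 14.8472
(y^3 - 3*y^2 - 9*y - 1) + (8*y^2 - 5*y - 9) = y^3 + 5*y^2 - 14*y - 10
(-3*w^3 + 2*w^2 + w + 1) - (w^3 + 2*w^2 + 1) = -4*w^3 + w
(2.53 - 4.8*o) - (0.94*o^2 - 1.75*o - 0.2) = -0.94*o^2 - 3.05*o + 2.73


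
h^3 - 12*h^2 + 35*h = h*(h - 7)*(h - 5)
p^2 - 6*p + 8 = (p - 4)*(p - 2)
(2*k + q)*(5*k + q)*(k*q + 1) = 10*k^3*q + 7*k^2*q^2 + 10*k^2 + k*q^3 + 7*k*q + q^2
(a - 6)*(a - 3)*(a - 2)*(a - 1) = a^4 - 12*a^3 + 47*a^2 - 72*a + 36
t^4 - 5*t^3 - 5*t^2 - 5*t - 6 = (t - 6)*(t - I)*(-I*t + 1)*(I*t + I)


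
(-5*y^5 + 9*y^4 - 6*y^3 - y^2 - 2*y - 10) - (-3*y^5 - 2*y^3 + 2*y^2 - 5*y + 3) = -2*y^5 + 9*y^4 - 4*y^3 - 3*y^2 + 3*y - 13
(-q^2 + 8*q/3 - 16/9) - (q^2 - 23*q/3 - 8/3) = -2*q^2 + 31*q/3 + 8/9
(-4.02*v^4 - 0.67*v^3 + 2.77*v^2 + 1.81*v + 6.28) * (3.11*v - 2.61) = -12.5022*v^5 + 8.4085*v^4 + 10.3634*v^3 - 1.6006*v^2 + 14.8067*v - 16.3908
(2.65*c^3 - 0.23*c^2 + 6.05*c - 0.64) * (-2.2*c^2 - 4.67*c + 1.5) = -5.83*c^5 - 11.8695*c^4 - 8.2609*c^3 - 27.1905*c^2 + 12.0638*c - 0.96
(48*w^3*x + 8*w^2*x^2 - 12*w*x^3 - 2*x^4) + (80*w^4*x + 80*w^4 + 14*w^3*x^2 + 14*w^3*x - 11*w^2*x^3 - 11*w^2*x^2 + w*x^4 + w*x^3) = 80*w^4*x + 80*w^4 + 14*w^3*x^2 + 62*w^3*x - 11*w^2*x^3 - 3*w^2*x^2 + w*x^4 - 11*w*x^3 - 2*x^4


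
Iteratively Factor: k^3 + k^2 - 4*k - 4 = (k + 1)*(k^2 - 4) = (k + 1)*(k + 2)*(k - 2)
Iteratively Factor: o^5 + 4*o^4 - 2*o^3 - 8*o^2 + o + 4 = (o + 1)*(o^4 + 3*o^3 - 5*o^2 - 3*o + 4) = (o - 1)*(o + 1)*(o^3 + 4*o^2 - o - 4) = (o - 1)*(o + 1)^2*(o^2 + 3*o - 4) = (o - 1)^2*(o + 1)^2*(o + 4)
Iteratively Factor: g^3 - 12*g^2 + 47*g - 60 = (g - 5)*(g^2 - 7*g + 12) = (g - 5)*(g - 3)*(g - 4)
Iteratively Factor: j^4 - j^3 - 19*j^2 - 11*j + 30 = (j - 5)*(j^3 + 4*j^2 + j - 6) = (j - 5)*(j + 2)*(j^2 + 2*j - 3) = (j - 5)*(j - 1)*(j + 2)*(j + 3)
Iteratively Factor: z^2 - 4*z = (z - 4)*(z)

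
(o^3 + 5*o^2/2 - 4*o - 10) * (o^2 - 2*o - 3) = o^5 + o^4/2 - 12*o^3 - 19*o^2/2 + 32*o + 30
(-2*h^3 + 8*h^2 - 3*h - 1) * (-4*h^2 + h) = 8*h^5 - 34*h^4 + 20*h^3 + h^2 - h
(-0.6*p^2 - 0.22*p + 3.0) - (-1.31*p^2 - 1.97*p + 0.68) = 0.71*p^2 + 1.75*p + 2.32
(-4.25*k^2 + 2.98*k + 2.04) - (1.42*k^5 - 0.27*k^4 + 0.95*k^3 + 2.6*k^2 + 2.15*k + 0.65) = -1.42*k^5 + 0.27*k^4 - 0.95*k^3 - 6.85*k^2 + 0.83*k + 1.39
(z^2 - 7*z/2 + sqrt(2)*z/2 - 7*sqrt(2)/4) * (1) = z^2 - 7*z/2 + sqrt(2)*z/2 - 7*sqrt(2)/4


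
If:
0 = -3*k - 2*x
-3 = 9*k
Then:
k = -1/3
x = 1/2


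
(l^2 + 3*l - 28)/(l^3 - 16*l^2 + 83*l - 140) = (l + 7)/(l^2 - 12*l + 35)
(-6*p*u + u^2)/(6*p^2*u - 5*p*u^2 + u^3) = (-6*p + u)/(6*p^2 - 5*p*u + u^2)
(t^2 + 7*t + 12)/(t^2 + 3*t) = (t + 4)/t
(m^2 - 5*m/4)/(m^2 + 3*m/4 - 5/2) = m/(m + 2)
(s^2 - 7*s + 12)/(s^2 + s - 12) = (s - 4)/(s + 4)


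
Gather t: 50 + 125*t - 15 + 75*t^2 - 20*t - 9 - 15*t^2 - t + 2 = 60*t^2 + 104*t + 28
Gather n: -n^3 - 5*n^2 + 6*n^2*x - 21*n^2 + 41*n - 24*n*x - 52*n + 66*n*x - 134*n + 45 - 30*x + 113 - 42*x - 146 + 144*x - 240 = -n^3 + n^2*(6*x - 26) + n*(42*x - 145) + 72*x - 228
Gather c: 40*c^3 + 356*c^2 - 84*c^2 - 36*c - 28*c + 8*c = 40*c^3 + 272*c^2 - 56*c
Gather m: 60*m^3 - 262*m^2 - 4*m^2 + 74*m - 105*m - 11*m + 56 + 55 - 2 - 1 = 60*m^3 - 266*m^2 - 42*m + 108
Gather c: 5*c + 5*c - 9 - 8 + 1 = 10*c - 16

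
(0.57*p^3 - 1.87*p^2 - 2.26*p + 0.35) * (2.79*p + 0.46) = 1.5903*p^4 - 4.9551*p^3 - 7.1656*p^2 - 0.0630999999999999*p + 0.161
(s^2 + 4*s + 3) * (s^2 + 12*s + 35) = s^4 + 16*s^3 + 86*s^2 + 176*s + 105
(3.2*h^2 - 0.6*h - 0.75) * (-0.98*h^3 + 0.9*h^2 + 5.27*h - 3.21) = -3.136*h^5 + 3.468*h^4 + 17.059*h^3 - 14.109*h^2 - 2.0265*h + 2.4075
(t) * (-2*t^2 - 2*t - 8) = -2*t^3 - 2*t^2 - 8*t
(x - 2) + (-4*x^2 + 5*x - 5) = -4*x^2 + 6*x - 7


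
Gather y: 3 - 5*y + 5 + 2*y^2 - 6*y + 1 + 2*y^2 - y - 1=4*y^2 - 12*y + 8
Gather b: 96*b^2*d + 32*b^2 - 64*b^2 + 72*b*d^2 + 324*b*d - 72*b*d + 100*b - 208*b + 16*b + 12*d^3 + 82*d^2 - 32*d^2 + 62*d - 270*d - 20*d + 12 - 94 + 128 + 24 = b^2*(96*d - 32) + b*(72*d^2 + 252*d - 92) + 12*d^3 + 50*d^2 - 228*d + 70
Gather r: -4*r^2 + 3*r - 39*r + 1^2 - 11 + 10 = -4*r^2 - 36*r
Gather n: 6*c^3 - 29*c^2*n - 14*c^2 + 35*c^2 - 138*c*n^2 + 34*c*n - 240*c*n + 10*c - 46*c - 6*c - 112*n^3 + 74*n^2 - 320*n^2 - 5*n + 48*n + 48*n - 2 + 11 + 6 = 6*c^3 + 21*c^2 - 42*c - 112*n^3 + n^2*(-138*c - 246) + n*(-29*c^2 - 206*c + 91) + 15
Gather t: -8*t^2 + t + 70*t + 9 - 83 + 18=-8*t^2 + 71*t - 56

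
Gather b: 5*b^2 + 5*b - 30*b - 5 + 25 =5*b^2 - 25*b + 20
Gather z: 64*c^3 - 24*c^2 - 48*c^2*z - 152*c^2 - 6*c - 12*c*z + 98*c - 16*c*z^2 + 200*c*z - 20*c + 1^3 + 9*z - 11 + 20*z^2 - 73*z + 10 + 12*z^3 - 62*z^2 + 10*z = 64*c^3 - 176*c^2 + 72*c + 12*z^3 + z^2*(-16*c - 42) + z*(-48*c^2 + 188*c - 54)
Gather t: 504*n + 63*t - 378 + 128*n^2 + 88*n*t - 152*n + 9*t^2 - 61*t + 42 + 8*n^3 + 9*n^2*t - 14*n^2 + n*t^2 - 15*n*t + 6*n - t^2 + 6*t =8*n^3 + 114*n^2 + 358*n + t^2*(n + 8) + t*(9*n^2 + 73*n + 8) - 336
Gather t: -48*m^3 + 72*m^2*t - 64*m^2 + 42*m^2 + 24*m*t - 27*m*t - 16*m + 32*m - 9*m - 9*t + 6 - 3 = -48*m^3 - 22*m^2 + 7*m + t*(72*m^2 - 3*m - 9) + 3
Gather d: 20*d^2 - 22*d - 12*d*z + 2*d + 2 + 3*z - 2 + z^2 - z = 20*d^2 + d*(-12*z - 20) + z^2 + 2*z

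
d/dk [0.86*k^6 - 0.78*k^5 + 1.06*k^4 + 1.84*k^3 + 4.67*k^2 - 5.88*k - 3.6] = 5.16*k^5 - 3.9*k^4 + 4.24*k^3 + 5.52*k^2 + 9.34*k - 5.88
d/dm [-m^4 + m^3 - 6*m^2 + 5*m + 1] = -4*m^3 + 3*m^2 - 12*m + 5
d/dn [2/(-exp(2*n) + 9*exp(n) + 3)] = (4*exp(n) - 18)*exp(n)/(-exp(2*n) + 9*exp(n) + 3)^2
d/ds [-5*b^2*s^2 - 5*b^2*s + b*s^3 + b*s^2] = b*(-10*b*s - 5*b + 3*s^2 + 2*s)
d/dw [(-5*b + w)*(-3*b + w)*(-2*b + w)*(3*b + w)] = 63*b^3 + 2*b^2*w - 21*b*w^2 + 4*w^3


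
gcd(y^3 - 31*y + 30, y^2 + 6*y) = y + 6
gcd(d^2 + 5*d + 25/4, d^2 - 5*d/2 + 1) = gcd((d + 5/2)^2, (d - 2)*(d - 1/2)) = 1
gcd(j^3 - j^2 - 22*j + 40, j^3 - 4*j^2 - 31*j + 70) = j^2 + 3*j - 10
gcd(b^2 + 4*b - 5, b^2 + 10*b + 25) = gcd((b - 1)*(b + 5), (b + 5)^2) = b + 5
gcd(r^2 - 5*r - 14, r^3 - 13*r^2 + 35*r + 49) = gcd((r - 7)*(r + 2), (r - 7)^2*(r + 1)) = r - 7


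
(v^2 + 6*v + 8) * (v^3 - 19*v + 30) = v^5 + 6*v^4 - 11*v^3 - 84*v^2 + 28*v + 240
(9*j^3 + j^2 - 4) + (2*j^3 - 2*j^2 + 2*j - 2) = 11*j^3 - j^2 + 2*j - 6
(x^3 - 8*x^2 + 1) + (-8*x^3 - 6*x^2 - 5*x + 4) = -7*x^3 - 14*x^2 - 5*x + 5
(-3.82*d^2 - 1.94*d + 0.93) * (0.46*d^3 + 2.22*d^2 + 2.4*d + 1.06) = -1.7572*d^5 - 9.3728*d^4 - 13.047*d^3 - 6.6406*d^2 + 0.1756*d + 0.9858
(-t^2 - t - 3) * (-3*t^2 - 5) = 3*t^4 + 3*t^3 + 14*t^2 + 5*t + 15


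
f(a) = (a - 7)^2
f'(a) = 2*a - 14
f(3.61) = 11.49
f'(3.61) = -6.78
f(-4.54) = 133.17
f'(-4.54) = -23.08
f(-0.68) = 58.98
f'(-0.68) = -15.36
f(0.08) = 47.89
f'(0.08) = -13.84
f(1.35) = 31.92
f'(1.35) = -11.30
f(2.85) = 17.22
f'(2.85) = -8.30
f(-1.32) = 69.22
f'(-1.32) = -16.64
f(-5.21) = 149.08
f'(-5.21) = -24.42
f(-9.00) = 256.00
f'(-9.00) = -32.00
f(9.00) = 4.00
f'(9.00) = 4.00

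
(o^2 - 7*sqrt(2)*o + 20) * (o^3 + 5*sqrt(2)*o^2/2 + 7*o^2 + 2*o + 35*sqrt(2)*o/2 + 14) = o^5 - 9*sqrt(2)*o^4/2 + 7*o^4 - 63*sqrt(2)*o^3/2 - 13*o^3 - 91*o^2 + 36*sqrt(2)*o^2 + 40*o + 252*sqrt(2)*o + 280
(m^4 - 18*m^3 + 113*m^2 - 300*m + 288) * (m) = m^5 - 18*m^4 + 113*m^3 - 300*m^2 + 288*m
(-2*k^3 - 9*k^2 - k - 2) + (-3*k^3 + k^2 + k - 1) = -5*k^3 - 8*k^2 - 3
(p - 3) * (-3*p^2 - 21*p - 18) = -3*p^3 - 12*p^2 + 45*p + 54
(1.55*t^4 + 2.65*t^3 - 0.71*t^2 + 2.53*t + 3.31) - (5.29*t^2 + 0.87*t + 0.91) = 1.55*t^4 + 2.65*t^3 - 6.0*t^2 + 1.66*t + 2.4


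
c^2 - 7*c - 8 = (c - 8)*(c + 1)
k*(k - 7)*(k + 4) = k^3 - 3*k^2 - 28*k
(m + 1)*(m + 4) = m^2 + 5*m + 4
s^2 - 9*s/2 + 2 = (s - 4)*(s - 1/2)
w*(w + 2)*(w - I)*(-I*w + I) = -I*w^4 - w^3 - I*w^3 - w^2 + 2*I*w^2 + 2*w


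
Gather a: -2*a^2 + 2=2 - 2*a^2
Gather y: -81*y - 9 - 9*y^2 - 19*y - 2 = -9*y^2 - 100*y - 11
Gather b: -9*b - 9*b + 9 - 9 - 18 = -18*b - 18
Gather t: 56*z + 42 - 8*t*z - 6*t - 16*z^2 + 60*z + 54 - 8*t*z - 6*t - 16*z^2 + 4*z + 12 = t*(-16*z - 12) - 32*z^2 + 120*z + 108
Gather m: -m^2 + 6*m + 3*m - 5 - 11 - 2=-m^2 + 9*m - 18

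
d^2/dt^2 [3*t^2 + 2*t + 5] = 6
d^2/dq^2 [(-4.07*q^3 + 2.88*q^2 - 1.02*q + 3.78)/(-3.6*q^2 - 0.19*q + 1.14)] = (5.6843418860808e-14*q^5 + 64.078654*q^3 - 370.139292*q^2 + 41.339592*q - 38.342988)/(46.656*q^6 + 7.3872*q^5 - 43.93332*q^4 - 4.671701*q^3 + 13.912218*q^2 + 0.740772*q - 1.481544)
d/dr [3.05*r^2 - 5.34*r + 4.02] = 6.1*r - 5.34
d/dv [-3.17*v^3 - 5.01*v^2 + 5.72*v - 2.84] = -9.51*v^2 - 10.02*v + 5.72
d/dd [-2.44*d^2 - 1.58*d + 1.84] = -4.88*d - 1.58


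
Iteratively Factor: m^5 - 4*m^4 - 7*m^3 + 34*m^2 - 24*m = (m + 3)*(m^4 - 7*m^3 + 14*m^2 - 8*m) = m*(m + 3)*(m^3 - 7*m^2 + 14*m - 8) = m*(m - 4)*(m + 3)*(m^2 - 3*m + 2) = m*(m - 4)*(m - 2)*(m + 3)*(m - 1)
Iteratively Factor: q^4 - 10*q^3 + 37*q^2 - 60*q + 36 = (q - 2)*(q^3 - 8*q^2 + 21*q - 18) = (q - 3)*(q - 2)*(q^2 - 5*q + 6) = (q - 3)*(q - 2)^2*(q - 3)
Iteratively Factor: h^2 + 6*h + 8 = (h + 2)*(h + 4)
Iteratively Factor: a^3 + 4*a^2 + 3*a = (a + 1)*(a^2 + 3*a) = (a + 1)*(a + 3)*(a)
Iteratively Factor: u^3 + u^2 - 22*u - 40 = (u + 4)*(u^2 - 3*u - 10) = (u - 5)*(u + 4)*(u + 2)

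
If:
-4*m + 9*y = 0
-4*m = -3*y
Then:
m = 0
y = 0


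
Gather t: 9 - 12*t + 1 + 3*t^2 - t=3*t^2 - 13*t + 10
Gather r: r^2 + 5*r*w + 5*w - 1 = r^2 + 5*r*w + 5*w - 1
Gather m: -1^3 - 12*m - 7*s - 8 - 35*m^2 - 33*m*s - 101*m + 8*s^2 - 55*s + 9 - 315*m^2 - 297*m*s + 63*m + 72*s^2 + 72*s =-350*m^2 + m*(-330*s - 50) + 80*s^2 + 10*s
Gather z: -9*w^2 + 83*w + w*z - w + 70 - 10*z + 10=-9*w^2 + 82*w + z*(w - 10) + 80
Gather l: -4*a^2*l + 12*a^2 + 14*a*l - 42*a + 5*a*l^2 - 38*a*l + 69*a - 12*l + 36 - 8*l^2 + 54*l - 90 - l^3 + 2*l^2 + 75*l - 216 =12*a^2 + 27*a - l^3 + l^2*(5*a - 6) + l*(-4*a^2 - 24*a + 117) - 270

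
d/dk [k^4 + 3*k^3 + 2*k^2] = k*(4*k^2 + 9*k + 4)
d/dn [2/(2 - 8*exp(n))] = 4*exp(n)/(4*exp(n) - 1)^2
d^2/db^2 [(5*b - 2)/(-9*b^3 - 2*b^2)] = 2*(-1215*b^3 + 702*b^2 + 268*b + 24)/(b^4*(729*b^3 + 486*b^2 + 108*b + 8))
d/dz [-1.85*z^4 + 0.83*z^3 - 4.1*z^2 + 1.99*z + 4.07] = -7.4*z^3 + 2.49*z^2 - 8.2*z + 1.99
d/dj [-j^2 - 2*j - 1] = -2*j - 2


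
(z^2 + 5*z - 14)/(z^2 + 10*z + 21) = (z - 2)/(z + 3)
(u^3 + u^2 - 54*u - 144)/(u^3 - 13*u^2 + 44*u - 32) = (u^2 + 9*u + 18)/(u^2 - 5*u + 4)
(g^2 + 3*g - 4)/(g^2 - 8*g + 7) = (g + 4)/(g - 7)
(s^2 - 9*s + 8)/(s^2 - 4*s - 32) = (s - 1)/(s + 4)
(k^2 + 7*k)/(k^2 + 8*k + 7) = k/(k + 1)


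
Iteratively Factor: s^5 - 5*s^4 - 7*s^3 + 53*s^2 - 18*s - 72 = (s - 3)*(s^4 - 2*s^3 - 13*s^2 + 14*s + 24) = (s - 4)*(s - 3)*(s^3 + 2*s^2 - 5*s - 6) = (s - 4)*(s - 3)*(s + 1)*(s^2 + s - 6) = (s - 4)*(s - 3)*(s - 2)*(s + 1)*(s + 3)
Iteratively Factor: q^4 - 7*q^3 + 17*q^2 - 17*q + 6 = (q - 1)*(q^3 - 6*q^2 + 11*q - 6) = (q - 1)^2*(q^2 - 5*q + 6) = (q - 2)*(q - 1)^2*(q - 3)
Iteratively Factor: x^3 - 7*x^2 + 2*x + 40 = (x - 5)*(x^2 - 2*x - 8) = (x - 5)*(x - 4)*(x + 2)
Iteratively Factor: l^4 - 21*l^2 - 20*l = (l)*(l^3 - 21*l - 20) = l*(l - 5)*(l^2 + 5*l + 4) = l*(l - 5)*(l + 1)*(l + 4)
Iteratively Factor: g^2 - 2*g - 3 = (g - 3)*(g + 1)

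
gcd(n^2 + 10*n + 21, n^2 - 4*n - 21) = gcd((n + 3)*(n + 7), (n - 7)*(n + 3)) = n + 3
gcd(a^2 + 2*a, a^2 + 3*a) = a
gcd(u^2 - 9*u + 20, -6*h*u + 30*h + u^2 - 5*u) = u - 5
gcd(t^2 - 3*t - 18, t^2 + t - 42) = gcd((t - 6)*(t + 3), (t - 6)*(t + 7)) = t - 6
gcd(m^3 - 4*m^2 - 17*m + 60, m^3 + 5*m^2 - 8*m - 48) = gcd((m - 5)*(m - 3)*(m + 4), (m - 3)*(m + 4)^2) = m^2 + m - 12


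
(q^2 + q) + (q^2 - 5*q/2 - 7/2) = 2*q^2 - 3*q/2 - 7/2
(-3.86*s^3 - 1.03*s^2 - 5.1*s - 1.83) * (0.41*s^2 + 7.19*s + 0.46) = -1.5826*s^5 - 28.1757*s^4 - 11.2723*s^3 - 37.8931*s^2 - 15.5037*s - 0.8418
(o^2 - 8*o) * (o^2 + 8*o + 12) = o^4 - 52*o^2 - 96*o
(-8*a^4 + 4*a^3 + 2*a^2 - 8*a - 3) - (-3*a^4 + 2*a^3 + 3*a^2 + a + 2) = -5*a^4 + 2*a^3 - a^2 - 9*a - 5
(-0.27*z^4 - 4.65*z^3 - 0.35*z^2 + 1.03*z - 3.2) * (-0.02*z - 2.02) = 0.0054*z^5 + 0.6384*z^4 + 9.4*z^3 + 0.6864*z^2 - 2.0166*z + 6.464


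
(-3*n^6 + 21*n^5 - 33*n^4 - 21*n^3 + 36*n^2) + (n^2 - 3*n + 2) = -3*n^6 + 21*n^5 - 33*n^4 - 21*n^3 + 37*n^2 - 3*n + 2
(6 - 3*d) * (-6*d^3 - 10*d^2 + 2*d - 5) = 18*d^4 - 6*d^3 - 66*d^2 + 27*d - 30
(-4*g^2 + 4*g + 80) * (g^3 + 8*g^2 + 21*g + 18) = -4*g^5 - 28*g^4 + 28*g^3 + 652*g^2 + 1752*g + 1440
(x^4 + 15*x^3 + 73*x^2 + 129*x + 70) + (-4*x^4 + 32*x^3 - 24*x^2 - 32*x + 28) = -3*x^4 + 47*x^3 + 49*x^2 + 97*x + 98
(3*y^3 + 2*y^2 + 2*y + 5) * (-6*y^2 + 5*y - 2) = -18*y^5 + 3*y^4 - 8*y^3 - 24*y^2 + 21*y - 10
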